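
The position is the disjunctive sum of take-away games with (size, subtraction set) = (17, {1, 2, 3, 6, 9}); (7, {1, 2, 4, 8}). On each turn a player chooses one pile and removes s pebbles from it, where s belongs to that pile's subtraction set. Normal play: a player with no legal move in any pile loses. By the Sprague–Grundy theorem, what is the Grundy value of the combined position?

Pile A, S = {1, 2, 3, 6, 9}:
n :  0  1  2  3  4  5  6  7  8  9 10 11 12 13 14 15 16 17
G :  0  1  2  3  0  1  2  3  0  1  2  3  0  1  2  3  0  1
G_A(17) = 1.
Pile B, S = {1, 2, 4, 8}:
G(0) = 0
G(1) = mex{0} = 1
G(2) = mex{1,0} = 2
G(3) = mex{2,1} = 0
G(4) = mex{0,2,0} = 1
G(5) = mex{1,0,1} = 2
G(6) = mex{2,1,2} = 0
G(7) = mex{0,2,0} = 1
G_B(7) = 1.
Combined Grundy value = 1 ⊕ 1 = 0.

0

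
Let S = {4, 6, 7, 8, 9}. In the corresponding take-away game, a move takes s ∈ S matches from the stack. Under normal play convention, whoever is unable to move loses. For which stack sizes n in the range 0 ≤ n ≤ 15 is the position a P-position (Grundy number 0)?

G(0) = 0
G(1) = mex{} = 0
G(2) = mex{} = 0
G(3) = mex{} = 0
G(4) = mex{0} = 1
G(5) = mex{0} = 1
G(6) = mex{0,0} = 1
G(7) = mex{0,0,0} = 1
G(8) = mex{1,0,0,0} = 2
G(9) = mex{1,0,0,0,0} = 2
G(10) = mex{1,1,0,0,0} = 2
G(11) = mex{1,1,1,0,0} = 2
G(12) = mex{2,1,1,1,0} = 3
G(13) = mex{2,1,1,1,1} = 0
G(14) = mex{2,2,1,1,1} = 0
G(15) = mex{2,2,2,1,1} = 0
P-positions are exactly the n with G(n) = 0.

0, 1, 2, 3, 13, 14, 15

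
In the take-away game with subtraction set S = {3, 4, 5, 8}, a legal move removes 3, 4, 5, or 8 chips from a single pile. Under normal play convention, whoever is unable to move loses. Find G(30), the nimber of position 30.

2

G(0) = 0
G(1) = mex{} = 0
G(2) = mex{} = 0
G(3) = mex{0} = 1
G(4) = mex{0,0} = 1
G(5) = mex{0,0,0} = 1
G(6) = mex{1,0,0} = 2
G(7) = mex{1,1,0} = 2
G(8) = mex{1,1,1,0} = 2
G(9) = mex{2,1,1,0} = 3
G(10) = mex{2,2,1,0} = 3
G(11) = mex{2,2,2,1} = 0
G(12) = mex{3,2,2,1} = 0
G(13) = mex{3,3,2,1} = 0
G(14) = mex{0,3,3,2} = 1
G(15) = mex{0,0,3,2} = 1
G(16) = mex{0,0,0,2} = 1
G(17) = mex{1,0,0,3} = 2
G(18) = mex{1,1,0,3} = 2
G(19) = mex{1,1,1,0} = 2
G(20) = mex{2,1,1,0} = 3
G(21) = mex{2,2,1,0} = 3
G(22) = mex{2,2,2,1} = 0
G(23) = mex{3,2,2,1} = 0
G(24) = mex{3,3,2,1} = 0
G(25) = mex{0,3,3,2} = 1
G(26) = mex{0,0,3,2} = 1
G(27) = mex{0,0,0,2} = 1
G(28) = mex{1,0,0,3} = 2
G(29) = mex{1,1,0,3} = 2
G(30) = mex{1,1,1,0} = 2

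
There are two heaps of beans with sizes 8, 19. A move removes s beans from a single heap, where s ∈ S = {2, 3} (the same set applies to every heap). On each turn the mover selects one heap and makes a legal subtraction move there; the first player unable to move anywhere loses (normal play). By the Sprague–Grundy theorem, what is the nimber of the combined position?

3

All heaps use S = {2, 3}:
n :  0  1  2  3  4  5  6  7  8  9 10 11 12 13 14 15 16 17 18 19
G :  0  0  1  1  2  0  0  1  1  2  0  0  1  1  2  0  0  1  1  2
Heap A: G(8) = 1.
Heap B: G(19) = 2.
Combined Grundy value = 1 ⊕ 2 = 3.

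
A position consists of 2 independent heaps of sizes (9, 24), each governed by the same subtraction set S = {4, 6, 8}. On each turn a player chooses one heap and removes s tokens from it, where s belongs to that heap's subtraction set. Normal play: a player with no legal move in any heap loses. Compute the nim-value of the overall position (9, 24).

2

All heaps use S = {4, 6, 8}:
G(0) = 0
G(1) = mex{} = 0
G(2) = mex{} = 0
G(3) = mex{} = 0
G(4) = mex{0} = 1
G(5) = mex{0} = 1
G(6) = mex{0,0} = 1
G(7) = mex{0,0} = 1
G(8) = mex{1,0,0} = 2
G(9) = mex{1,0,0} = 2
G(10) = mex{1,1,0} = 2
G(11) = mex{1,1,0} = 2
G(12) = mex{2,1,1} = 0
G(13) = mex{2,1,1} = 0
G(14) = mex{2,2,1} = 0
G(15) = mex{2,2,1} = 0
G(16) = mex{0,2,2} = 1
G(17) = mex{0,2,2} = 1
G(18) = mex{0,0,2} = 1
G(19) = mex{0,0,2} = 1
G(20) = mex{1,0,0} = 2
G(21) = mex{1,0,0} = 2
G(22) = mex{1,1,0} = 2
G(23) = mex{1,1,0} = 2
G(24) = mex{2,1,1} = 0
Heap A: G(9) = 2.
Heap B: G(24) = 0.
Combined Grundy value = 2 ⊕ 0 = 2.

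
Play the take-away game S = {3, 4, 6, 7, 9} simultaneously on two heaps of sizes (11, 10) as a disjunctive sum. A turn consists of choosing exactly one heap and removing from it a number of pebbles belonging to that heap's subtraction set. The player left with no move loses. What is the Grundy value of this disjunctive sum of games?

All heaps use S = {3, 4, 6, 7, 9}:
n :  0  1  2  3  4  5  6  7  8  9 10 11
G :  0  0  0  1  1  1  2  2  2  3  3  3
Heap A: G(11) = 3.
Heap B: G(10) = 3.
Combined Grundy value = 3 ⊕ 3 = 0.

0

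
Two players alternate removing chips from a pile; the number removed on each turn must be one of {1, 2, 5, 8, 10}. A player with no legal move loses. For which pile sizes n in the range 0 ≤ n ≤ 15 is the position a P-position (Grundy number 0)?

0, 3, 6, 9, 12, 15

G(0) = 0
G(1) = mex{0} = 1
G(2) = mex{1,0} = 2
G(3) = mex{2,1} = 0
G(4) = mex{0,2} = 1
G(5) = mex{1,0,0} = 2
G(6) = mex{2,1,1} = 0
G(7) = mex{0,2,2} = 1
G(8) = mex{1,0,0,0} = 2
G(9) = mex{2,1,1,1} = 0
G(10) = mex{0,2,2,2,0} = 1
G(11) = mex{1,0,0,0,1} = 2
G(12) = mex{2,1,1,1,2} = 0
G(13) = mex{0,2,2,2,0} = 1
G(14) = mex{1,0,0,0,1} = 2
G(15) = mex{2,1,1,1,2} = 0
P-positions are exactly the n with G(n) = 0.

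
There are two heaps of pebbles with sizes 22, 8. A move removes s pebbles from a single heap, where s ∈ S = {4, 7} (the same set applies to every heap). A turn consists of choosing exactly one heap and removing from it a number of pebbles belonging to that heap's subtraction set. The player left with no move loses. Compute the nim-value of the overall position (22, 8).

All heaps use S = {4, 7}:
n :  0  1  2  3  4  5  6  7  8  9 10 11 12 13 14 15 16 17 18 19 20 21 22
G :  0  0  0  0  1  1  1  1  2  2  2  0  0  0  0  1  1  1  1  2  2  2  0
Heap A: G(22) = 0.
Heap B: G(8) = 2.
Combined Grundy value = 0 ⊕ 2 = 2.

2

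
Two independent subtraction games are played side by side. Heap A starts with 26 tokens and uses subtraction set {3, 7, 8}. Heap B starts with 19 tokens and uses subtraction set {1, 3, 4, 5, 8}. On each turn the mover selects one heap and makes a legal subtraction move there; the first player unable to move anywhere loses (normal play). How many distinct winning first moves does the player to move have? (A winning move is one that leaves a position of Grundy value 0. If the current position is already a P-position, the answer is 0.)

Heap A, S = {3, 7, 8}:
G(0) = 0
G(1) = mex{} = 0
G(2) = mex{} = 0
G(3) = mex{0} = 1
G(4) = mex{0} = 1
G(5) = mex{0} = 1
G(6) = mex{1} = 0
G(7) = mex{1,0} = 2
G(8) = mex{1,0,0} = 2
G(9) = mex{0,0,0} = 1
G(10) = mex{2,1,0} = 3
G(11) = mex{2,1,1} = 0
G(12) = mex{1,1,1} = 0
G(13) = mex{3,0,1} = 2
G(14) = mex{0,2,0} = 1
G(15) = mex{0,2,2} = 1
G(16) = mex{2,1,2} = 0
G(17) = mex{1,3,1} = 0
G(18) = mex{1,0,3} = 2
G(19) = mex{0,0,0} = 1
G(20) = mex{0,2,0} = 1
G(21) = mex{2,1,2} = 0
G(22) = mex{1,1,1} = 0
G(23) = mex{1,0,1} = 2
G(24) = mex{0,0,0} = 1
G(25) = mex{0,2,0} = 1
G(26) = mex{2,1,2} = 0
G_A(26) = 0.
Heap B, S = {1, 3, 4, 5, 8}:
G(0) = 0
G(1) = mex{0} = 1
G(2) = mex{1} = 0
G(3) = mex{0,0} = 1
G(4) = mex{1,1,0} = 2
G(5) = mex{2,0,1,0} = 3
G(6) = mex{3,1,0,1} = 2
G(7) = mex{2,2,1,0} = 3
G(8) = mex{3,3,2,1,0} = 4
G(9) = mex{4,2,3,2,1} = 0
G(10) = mex{0,3,2,3,0} = 1
G(11) = mex{1,4,3,2,1} = 0
G(12) = mex{0,0,4,3,2} = 1
G(13) = mex{1,1,0,4,3} = 2
G(14) = mex{2,0,1,0,2} = 3
G(15) = mex{3,1,0,1,3} = 2
G(16) = mex{2,2,1,0,4} = 3
G(17) = mex{3,3,2,1,0} = 4
G(18) = mex{4,2,3,2,1} = 0
G(19) = mex{0,3,2,3,0} = 1
G_B(19) = 1.
Combined Grundy value = 0 ⊕ 1 = 1.
A winning move leaves total XOR = 0, i.e. changes one component's Grundy value g to g ⊕ X where X is the current total.
Heap A: need g' = 0⊕1 = 1. Options: 26−3→G=2, 26−7→G=1, 26−8→G=2. Hits: 1.
Heap B: need g' = 1⊕1 = 0. Options: 19−1→G=0, 19−3→G=3, 19−4→G=2, 19−5→G=3, 19−8→G=0. Hits: 2.

3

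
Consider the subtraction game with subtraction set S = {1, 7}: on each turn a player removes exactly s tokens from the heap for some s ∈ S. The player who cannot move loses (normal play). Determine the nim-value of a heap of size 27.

n :  0  1  2  3  4  5  6  7  8  9 10 11 12 13 14 15 16 17 18 19 20 21 22 23 24 25 26 27
G :  0  1  0  1  0  1  0  1  0  1  0  1  0  1  0  1  0  1  0  1  0  1  0  1  0  1  0  1

1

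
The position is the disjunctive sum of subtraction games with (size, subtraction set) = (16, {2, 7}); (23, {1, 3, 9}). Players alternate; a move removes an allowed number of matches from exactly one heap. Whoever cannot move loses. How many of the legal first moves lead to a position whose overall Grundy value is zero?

Heap A, S = {2, 7}:
G(0) = 0
G(1) = mex{} = 0
G(2) = mex{0} = 1
G(3) = mex{0} = 1
G(4) = mex{1} = 0
G(5) = mex{1} = 0
G(6) = mex{0} = 1
G(7) = mex{0,0} = 1
G(8) = mex{1,0} = 2
G(9) = mex{1,1} = 0
G(10) = mex{2,1} = 0
G(11) = mex{0,0} = 1
G(12) = mex{0,0} = 1
G(13) = mex{1,1} = 0
G(14) = mex{1,1} = 0
G(15) = mex{0,2} = 1
G(16) = mex{0,0} = 1
G_A(16) = 1.
Heap B, S = {1, 3, 9}:
n :  0  1  2  3  4  5  6  7  8  9 10 11 12 13 14 15 16 17 18 19 20 21 22 23
G :  0  1  0  1  0  1  0  1  0  1  0  1  0  1  0  1  0  1  0  1  0  1  0  1
G_B(23) = 1.
Combined Grundy value = 1 ⊕ 1 = 0.
A winning move leaves total XOR = 0, i.e. changes one component's Grundy value g to g ⊕ X where X is the current total.
Heap A: target g' = 1⊕0 = 1, but every legal move changes the Grundy value (mex property), so 0 moves.
Heap B: target g' = 1⊕0 = 1, but every legal move changes the Grundy value (mex property), so 0 moves.

0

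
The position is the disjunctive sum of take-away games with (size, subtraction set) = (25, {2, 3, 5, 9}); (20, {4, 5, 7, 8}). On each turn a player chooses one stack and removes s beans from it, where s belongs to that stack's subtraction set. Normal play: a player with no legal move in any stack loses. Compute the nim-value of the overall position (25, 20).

Stack A, S = {2, 3, 5, 9}:
n :  0  1  2  3  4  5  6  7  8  9 10 11 12 13 14 15 16 17 18 19 20 21 22 23 24 25
G :  0  0  1  1  2  2  3  0  0  1  1  2  2  3  0  0  1  1  2  2  3  0  0  1  1  2
G_A(25) = 2.
Stack B, S = {4, 5, 7, 8}:
G(0) = 0
G(1) = mex{} = 0
G(2) = mex{} = 0
G(3) = mex{} = 0
G(4) = mex{0} = 1
G(5) = mex{0,0} = 1
G(6) = mex{0,0} = 1
G(7) = mex{0,0,0} = 1
G(8) = mex{1,0,0,0} = 2
G(9) = mex{1,1,0,0} = 2
G(10) = mex{1,1,0,0} = 2
G(11) = mex{1,1,1,0} = 2
G(12) = mex{2,1,1,1} = 0
G(13) = mex{2,2,1,1} = 0
G(14) = mex{2,2,1,1} = 0
G(15) = mex{2,2,2,1} = 0
G(16) = mex{0,2,2,2} = 1
G(17) = mex{0,0,2,2} = 1
G(18) = mex{0,0,2,2} = 1
G(19) = mex{0,0,0,2} = 1
G(20) = mex{1,0,0,0} = 2
G_B(20) = 2.
Combined Grundy value = 2 ⊕ 2 = 0.

0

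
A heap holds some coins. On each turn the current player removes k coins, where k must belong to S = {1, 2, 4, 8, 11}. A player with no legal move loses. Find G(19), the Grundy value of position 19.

1

G(0) = 0
G(1) = mex{0} = 1
G(2) = mex{1,0} = 2
G(3) = mex{2,1} = 0
G(4) = mex{0,2,0} = 1
G(5) = mex{1,0,1} = 2
G(6) = mex{2,1,2} = 0
G(7) = mex{0,2,0} = 1
G(8) = mex{1,0,1,0} = 2
G(9) = mex{2,1,2,1} = 0
G(10) = mex{0,2,0,2} = 1
G(11) = mex{1,0,1,0,0} = 2
G(12) = mex{2,1,2,1,1} = 0
G(13) = mex{0,2,0,2,2} = 1
G(14) = mex{1,0,1,0,0} = 2
G(15) = mex{2,1,2,1,1} = 0
G(16) = mex{0,2,0,2,2} = 1
G(17) = mex{1,0,1,0,0} = 2
G(18) = mex{2,1,2,1,1} = 0
G(19) = mex{0,2,0,2,2} = 1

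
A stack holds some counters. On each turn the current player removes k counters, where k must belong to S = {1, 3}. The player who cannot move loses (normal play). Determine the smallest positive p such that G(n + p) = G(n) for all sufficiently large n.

2

n :  0  1  2  3  4  5  6  7  8  9 10 11 12 13 14
G :  0  1  0  1  0  1  0  1  0  1  0  1  0  1  0
G(n+2) = G(n) holds for n = 0,…,2 (a full window of length max(S) = 3), so the sequence is purely periodic with period 2.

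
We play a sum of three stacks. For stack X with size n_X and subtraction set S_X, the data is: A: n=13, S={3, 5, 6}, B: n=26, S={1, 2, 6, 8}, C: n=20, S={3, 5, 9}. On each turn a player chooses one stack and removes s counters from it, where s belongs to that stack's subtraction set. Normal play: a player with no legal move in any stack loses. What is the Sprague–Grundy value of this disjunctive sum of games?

Stack A, S = {3, 5, 6}:
G(0) = 0
G(1) = mex{} = 0
G(2) = mex{} = 0
G(3) = mex{0} = 1
G(4) = mex{0} = 1
G(5) = mex{0,0} = 1
G(6) = mex{1,0,0} = 2
G(7) = mex{1,0,0} = 2
G(8) = mex{1,1,0} = 2
G(9) = mex{2,1,1} = 0
G(10) = mex{2,1,1} = 0
G(11) = mex{2,2,1} = 0
G(12) = mex{0,2,2} = 1
G(13) = mex{0,2,2} = 1
G_A(13) = 1.
Stack B, S = {1, 2, 6, 8}:
G(0) = 0
G(1) = mex{0} = 1
G(2) = mex{1,0} = 2
G(3) = mex{2,1} = 0
G(4) = mex{0,2} = 1
G(5) = mex{1,0} = 2
G(6) = mex{2,1,0} = 3
G(7) = mex{3,2,1} = 0
G(8) = mex{0,3,2,0} = 1
G(9) = mex{1,0,0,1} = 2
G(10) = mex{2,1,1,2} = 0
G(11) = mex{0,2,2,0} = 1
G(12) = mex{1,0,3,1} = 2
G(13) = mex{2,1,0,2} = 3
G(14) = mex{3,2,1,3} = 0
G(15) = mex{0,3,2,0} = 1
G(16) = mex{1,0,0,1} = 2
G(17) = mex{2,1,1,2} = 0
G(18) = mex{0,2,2,0} = 1
G(19) = mex{1,0,3,1} = 2
G(20) = mex{2,1,0,2} = 3
G(21) = mex{3,2,1,3} = 0
G(22) = mex{0,3,2,0} = 1
G(23) = mex{1,0,0,1} = 2
G(24) = mex{2,1,1,2} = 0
G(25) = mex{0,2,2,0} = 1
G(26) = mex{1,0,3,1} = 2
G_B(26) = 2.
Stack C, S = {3, 5, 9}:
n :  0  1  2  3  4  5  6  7  8  9 10 11 12 13 14 15 16 17 18 19 20
G :  0  0  0  1  1  1  2  2  0  3  3  1  0  2  0  1  0  1  0  1  0
G_C(20) = 0.
Combined Grundy value = 1 ⊕ 2 ⊕ 0 = 3.

3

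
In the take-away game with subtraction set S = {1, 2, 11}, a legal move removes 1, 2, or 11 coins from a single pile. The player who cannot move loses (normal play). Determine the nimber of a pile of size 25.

1

n :  0  1  2  3  4  5  6  7  8  9 10 11 12 13 14 15 16 17 18 19 20 21 22 23 24 25
G :  0  1  2  0  1  2  0  1  2  0  1  2  0  1  2  0  1  2  0  1  2  0  1  2  0  1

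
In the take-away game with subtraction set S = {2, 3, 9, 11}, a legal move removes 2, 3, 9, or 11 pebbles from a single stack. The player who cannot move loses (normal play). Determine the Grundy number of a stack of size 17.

3

n :  0  1  2  3  4  5  6  7  8  9 10 11 12 13 14 15 16 17
G :  0  0  1  1  2  0  0  1  1  2  2  3  3  0  2  1  3  3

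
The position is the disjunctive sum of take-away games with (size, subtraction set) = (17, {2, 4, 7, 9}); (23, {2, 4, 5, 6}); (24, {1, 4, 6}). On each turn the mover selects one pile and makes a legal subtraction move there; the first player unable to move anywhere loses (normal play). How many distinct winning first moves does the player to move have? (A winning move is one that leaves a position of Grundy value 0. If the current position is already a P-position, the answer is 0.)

Pile A, S = {2, 4, 7, 9}:
G(0) = 0
G(1) = mex{} = 0
G(2) = mex{0} = 1
G(3) = mex{0} = 1
G(4) = mex{1,0} = 2
G(5) = mex{1,0} = 2
G(6) = mex{2,1} = 0
G(7) = mex{2,1,0} = 3
G(8) = mex{0,2,0} = 1
G(9) = mex{3,2,1,0} = 4
G(10) = mex{1,0,1,0} = 2
G(11) = mex{4,3,2,1} = 0
G(12) = mex{2,1,2,1} = 0
G(13) = mex{0,4,0,2} = 1
G(14) = mex{0,2,3,2} = 1
G(15) = mex{1,0,1,0} = 2
G(16) = mex{1,0,4,3} = 2
G(17) = mex{2,1,2,1} = 0
G_A(17) = 0.
Pile B, S = {2, 4, 5, 6}:
G(0) = 0
G(1) = mex{} = 0
G(2) = mex{0} = 1
G(3) = mex{0} = 1
G(4) = mex{1,0} = 2
G(5) = mex{1,0,0} = 2
G(6) = mex{2,1,0,0} = 3
G(7) = mex{2,1,1,0} = 3
G(8) = mex{3,2,1,1} = 0
G(9) = mex{3,2,2,1} = 0
G(10) = mex{0,3,2,2} = 1
G(11) = mex{0,3,3,2} = 1
G(12) = mex{1,0,3,3} = 2
G(13) = mex{1,0,0,3} = 2
G(14) = mex{2,1,0,0} = 3
G(15) = mex{2,1,1,0} = 3
G(16) = mex{3,2,1,1} = 0
G(17) = mex{3,2,2,1} = 0
G(18) = mex{0,3,2,2} = 1
G(19) = mex{0,3,3,2} = 1
G(20) = mex{1,0,3,3} = 2
G(21) = mex{1,0,0,3} = 2
G(22) = mex{2,1,0,0} = 3
G(23) = mex{2,1,1,0} = 3
G_B(23) = 3.
Pile C, S = {1, 4, 6}:
G(0) = 0
G(1) = mex{0} = 1
G(2) = mex{1} = 0
G(3) = mex{0} = 1
G(4) = mex{1,0} = 2
G(5) = mex{2,1} = 0
G(6) = mex{0,0,0} = 1
G(7) = mex{1,1,1} = 0
G(8) = mex{0,2,0} = 1
G(9) = mex{1,0,1} = 2
G(10) = mex{2,1,2} = 0
G(11) = mex{0,0,0} = 1
G(12) = mex{1,1,1} = 0
G(13) = mex{0,2,0} = 1
G(14) = mex{1,0,1} = 2
G(15) = mex{2,1,2} = 0
G(16) = mex{0,0,0} = 1
G(17) = mex{1,1,1} = 0
G(18) = mex{0,2,0} = 1
G(19) = mex{1,0,1} = 2
G(20) = mex{2,1,2} = 0
G(21) = mex{0,0,0} = 1
G(22) = mex{1,1,1} = 0
G(23) = mex{0,2,0} = 1
G(24) = mex{1,0,1} = 2
G_C(24) = 2.
Combined Grundy value = 0 ⊕ 3 ⊕ 2 = 1.
A winning move leaves total XOR = 0, i.e. changes one component's Grundy value g to g ⊕ X where X is the current total.
Pile A: need g' = 0⊕1 = 1. Options: 17−2→G=2, 17−4→G=1, 17−7→G=2, 17−9→G=1. Hits: 2.
Pile B: need g' = 3⊕1 = 2. Options: 23−2→G=2, 23−4→G=1, 23−5→G=1, 23−6→G=0. Hits: 1.
Pile C: need g' = 2⊕1 = 3. Options: 24−1→G=1, 24−4→G=0, 24−6→G=1. Hits: 0.

3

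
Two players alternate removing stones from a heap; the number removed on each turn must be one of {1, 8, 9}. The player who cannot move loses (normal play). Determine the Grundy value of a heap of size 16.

0

n :  0  1  2  3  4  5  6  7  8  9 10 11 12 13 14 15 16
G :  0  1  0  1  0  1  0  1  2  3  2  3  2  3  2  3  0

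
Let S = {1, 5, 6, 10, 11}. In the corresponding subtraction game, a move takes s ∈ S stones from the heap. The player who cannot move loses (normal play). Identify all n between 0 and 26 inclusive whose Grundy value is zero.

0, 2, 4, 16, 18, 20

G(0) = 0
G(1) = mex{0} = 1
G(2) = mex{1} = 0
G(3) = mex{0} = 1
G(4) = mex{1} = 0
G(5) = mex{0,0} = 1
G(6) = mex{1,1,0} = 2
G(7) = mex{2,0,1} = 3
G(8) = mex{3,1,0} = 2
G(9) = mex{2,0,1} = 3
G(10) = mex{3,1,0,0} = 2
G(11) = mex{2,2,1,1,0} = 3
G(12) = mex{3,3,2,0,1} = 4
G(13) = mex{4,2,3,1,0} = 5
G(14) = mex{5,3,2,0,1} = 4
G(15) = mex{4,2,3,1,0} = 5
G(16) = mex{5,3,2,2,1} = 0
G(17) = mex{0,4,3,3,2} = 1
G(18) = mex{1,5,4,2,3} = 0
G(19) = mex{0,4,5,3,2} = 1
G(20) = mex{1,5,4,2,3} = 0
G(21) = mex{0,0,5,3,2} = 1
G(22) = mex{1,1,0,4,3} = 2
G(23) = mex{2,0,1,5,4} = 3
G(24) = mex{3,1,0,4,5} = 2
G(25) = mex{2,0,1,5,4} = 3
G(26) = mex{3,1,0,0,5} = 2
P-positions are exactly the n with G(n) = 0.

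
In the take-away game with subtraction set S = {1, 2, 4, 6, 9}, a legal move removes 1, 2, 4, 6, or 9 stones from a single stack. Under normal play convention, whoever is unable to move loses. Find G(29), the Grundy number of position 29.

G(0) = 0
G(1) = mex{0} = 1
G(2) = mex{1,0} = 2
G(3) = mex{2,1} = 0
G(4) = mex{0,2,0} = 1
G(5) = mex{1,0,1} = 2
G(6) = mex{2,1,2,0} = 3
G(7) = mex{3,2,0,1} = 4
G(8) = mex{4,3,1,2} = 0
G(9) = mex{0,4,2,0,0} = 1
G(10) = mex{1,0,3,1,1} = 2
G(11) = mex{2,1,4,2,2} = 0
G(12) = mex{0,2,0,3,0} = 1
G(13) = mex{1,0,1,4,1} = 2
G(14) = mex{2,1,2,0,2} = 3
G(15) = mex{3,2,0,1,3} = 4
G(16) = mex{4,3,1,2,4} = 0
G(17) = mex{0,4,2,0,0} = 1
G(18) = mex{1,0,3,1,1} = 2
G(19) = mex{2,1,4,2,2} = 0
G(20) = mex{0,2,0,3,0} = 1
G(21) = mex{1,0,1,4,1} = 2
G(22) = mex{2,1,2,0,2} = 3
G(23) = mex{3,2,0,1,3} = 4
G(24) = mex{4,3,1,2,4} = 0
G(25) = mex{0,4,2,0,0} = 1
G(26) = mex{1,0,3,1,1} = 2
G(27) = mex{2,1,4,2,2} = 0
G(28) = mex{0,2,0,3,0} = 1
G(29) = mex{1,0,1,4,1} = 2

2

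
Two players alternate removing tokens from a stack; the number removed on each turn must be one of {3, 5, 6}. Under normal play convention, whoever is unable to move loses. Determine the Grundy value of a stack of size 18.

0

n :  0  1  2  3  4  5  6  7  8  9 10 11 12 13 14 15 16 17 18
G :  0  0  0  1  1  1  2  2  2  0  0  0  1  1  1  2  2  2  0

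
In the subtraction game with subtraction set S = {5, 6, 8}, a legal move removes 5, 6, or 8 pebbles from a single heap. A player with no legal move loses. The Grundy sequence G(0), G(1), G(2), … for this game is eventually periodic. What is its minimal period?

G(0) = 0
G(1) = mex{} = 0
G(2) = mex{} = 0
G(3) = mex{} = 0
G(4) = mex{} = 0
G(5) = mex{0} = 1
G(6) = mex{0,0} = 1
G(7) = mex{0,0} = 1
G(8) = mex{0,0,0} = 1
G(9) = mex{0,0,0} = 1
G(10) = mex{1,0,0} = 2
G(11) = mex{1,1,0} = 2
G(12) = mex{1,1,0} = 2
G(13) = mex{1,1,1} = 0
G(14) = mex{1,1,1} = 0
G(15) = mex{2,1,1} = 0
G(16) = mex{2,2,1} = 0
G(17) = mex{2,2,1} = 0
G(18) = mex{0,2,2} = 1
G(19) = mex{0,0,2} = 1
G(20) = mex{0,0,2} = 1
G(21) = mex{0,0,0} = 1
G(22) = mex{0,0,0} = 1
G(23) = mex{1,0,0} = 2
G(24) = mex{1,1,0} = 2
G(25) = mex{1,1,0} = 2
G(26) = mex{1,1,1} = 0
G(27) = mex{1,1,1} = 0
G(n+13) = G(n) holds for n = 0,…,7 (a full window of length max(S) = 8), so the sequence is purely periodic with period 13.

13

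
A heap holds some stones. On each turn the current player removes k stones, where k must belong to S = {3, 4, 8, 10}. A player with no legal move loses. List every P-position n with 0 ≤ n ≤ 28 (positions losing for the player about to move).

0, 1, 2, 7, 13, 14, 19, 20, 25, 26

n :  0  1  2  3  4  5  6  7  8  9 10 11 12 13 14 15 16 17 18 19 20 21 22 23 24 25 26 27 28
G :  0  0  0  1  1  1  2  0  2  3  1  3  4  0  0  2  1  1  3  0  0  2  1  1  3  0  0  2  1
P-positions are exactly the n with G(n) = 0.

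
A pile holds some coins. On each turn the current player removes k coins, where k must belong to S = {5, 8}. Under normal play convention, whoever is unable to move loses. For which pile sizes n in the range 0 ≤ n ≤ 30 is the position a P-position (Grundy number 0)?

0, 1, 2, 3, 4, 13, 14, 15, 16, 17, 26, 27, 28, 29, 30

G(0) = 0
G(1) = mex{} = 0
G(2) = mex{} = 0
G(3) = mex{} = 0
G(4) = mex{} = 0
G(5) = mex{0} = 1
G(6) = mex{0} = 1
G(7) = mex{0} = 1
G(8) = mex{0,0} = 1
G(9) = mex{0,0} = 1
G(10) = mex{1,0} = 2
G(11) = mex{1,0} = 2
G(12) = mex{1,0} = 2
G(13) = mex{1,1} = 0
G(14) = mex{1,1} = 0
G(15) = mex{2,1} = 0
G(16) = mex{2,1} = 0
G(17) = mex{2,1} = 0
G(18) = mex{0,2} = 1
G(19) = mex{0,2} = 1
G(20) = mex{0,2} = 1
G(21) = mex{0,0} = 1
G(22) = mex{0,0} = 1
G(23) = mex{1,0} = 2
G(24) = mex{1,0} = 2
G(25) = mex{1,0} = 2
G(26) = mex{1,1} = 0
G(27) = mex{1,1} = 0
G(28) = mex{2,1} = 0
G(29) = mex{2,1} = 0
G(30) = mex{2,1} = 0
P-positions are exactly the n with G(n) = 0.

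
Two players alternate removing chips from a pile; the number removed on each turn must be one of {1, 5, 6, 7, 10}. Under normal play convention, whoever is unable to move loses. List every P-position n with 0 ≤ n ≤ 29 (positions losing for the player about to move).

0, 2, 4, 13, 15, 17, 26, 28

G(0) = 0
G(1) = mex{0} = 1
G(2) = mex{1} = 0
G(3) = mex{0} = 1
G(4) = mex{1} = 0
G(5) = mex{0,0} = 1
G(6) = mex{1,1,0} = 2
G(7) = mex{2,0,1,0} = 3
G(8) = mex{3,1,0,1} = 2
G(9) = mex{2,0,1,0} = 3
G(10) = mex{3,1,0,1,0} = 2
G(11) = mex{2,2,1,0,1} = 3
G(12) = mex{3,3,2,1,0} = 4
G(13) = mex{4,2,3,2,1} = 0
G(14) = mex{0,3,2,3,0} = 1
G(15) = mex{1,2,3,2,1} = 0
G(16) = mex{0,3,2,3,2} = 1
G(17) = mex{1,4,3,2,3} = 0
G(18) = mex{0,0,4,3,2} = 1
G(19) = mex{1,1,0,4,3} = 2
G(20) = mex{2,0,1,0,2} = 3
G(21) = mex{3,1,0,1,3} = 2
G(22) = mex{2,0,1,0,4} = 3
G(23) = mex{3,1,0,1,0} = 2
G(24) = mex{2,2,1,0,1} = 3
G(25) = mex{3,3,2,1,0} = 4
G(26) = mex{4,2,3,2,1} = 0
G(27) = mex{0,3,2,3,0} = 1
G(28) = mex{1,2,3,2,1} = 0
G(29) = mex{0,3,2,3,2} = 1
P-positions are exactly the n with G(n) = 0.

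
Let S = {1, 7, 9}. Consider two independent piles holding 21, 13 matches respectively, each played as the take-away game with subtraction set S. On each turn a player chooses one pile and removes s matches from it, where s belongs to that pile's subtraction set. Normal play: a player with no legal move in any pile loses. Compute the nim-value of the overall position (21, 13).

0

All piles use S = {1, 7, 9}:
G(0) = 0
G(1) = mex{0} = 1
G(2) = mex{1} = 0
G(3) = mex{0} = 1
G(4) = mex{1} = 0
G(5) = mex{0} = 1
G(6) = mex{1} = 0
G(7) = mex{0,0} = 1
G(8) = mex{1,1} = 0
G(9) = mex{0,0,0} = 1
G(10) = mex{1,1,1} = 0
G(11) = mex{0,0,0} = 1
G(12) = mex{1,1,1} = 0
G(13) = mex{0,0,0} = 1
G(14) = mex{1,1,1} = 0
G(15) = mex{0,0,0} = 1
G(16) = mex{1,1,1} = 0
G(17) = mex{0,0,0} = 1
G(18) = mex{1,1,1} = 0
G(19) = mex{0,0,0} = 1
G(20) = mex{1,1,1} = 0
G(21) = mex{0,0,0} = 1
Pile A: G(21) = 1.
Pile B: G(13) = 1.
Combined Grundy value = 1 ⊕ 1 = 0.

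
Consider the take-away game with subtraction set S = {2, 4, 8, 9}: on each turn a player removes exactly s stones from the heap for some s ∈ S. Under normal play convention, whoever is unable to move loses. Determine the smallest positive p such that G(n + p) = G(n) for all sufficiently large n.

6

n :  0  1  2  3  4  5  6  7  8  9 10 11 12 13 14 15 16
G :  0  0  1  1  2  2  0  0  1  1  2  2  0  0  1  1  2
G(n+6) = G(n) holds for n = 0,…,8 (a full window of length max(S) = 9), so the sequence is purely periodic with period 6.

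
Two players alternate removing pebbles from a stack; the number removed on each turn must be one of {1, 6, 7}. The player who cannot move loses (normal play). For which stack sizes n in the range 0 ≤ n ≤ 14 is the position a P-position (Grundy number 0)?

0, 2, 4, 12, 14

n :  0  1  2  3  4  5  6  7  8  9 10 11 12 13 14
G :  0  1  0  1  0  1  2  3  2  3  2  3  0  1  0
P-positions are exactly the n with G(n) = 0.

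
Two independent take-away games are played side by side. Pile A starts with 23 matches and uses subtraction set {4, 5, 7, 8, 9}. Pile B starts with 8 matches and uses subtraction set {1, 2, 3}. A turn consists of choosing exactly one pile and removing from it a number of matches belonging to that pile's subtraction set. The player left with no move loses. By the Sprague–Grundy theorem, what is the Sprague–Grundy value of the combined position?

2

Pile A, S = {4, 5, 7, 8, 9}:
n :  0  1  2  3  4  5  6  7  8  9 10 11 12 13 14 15 16 17 18 19 20 21 22 23
G :  0  0  0  0  1  1  1  1  2  2  2  2  3  0  0  0  0  1  1  1  1  2  2  2
G_A(23) = 2.
Pile B, S = {1, 2, 3}:
n : 0 1 2 3 4 5 6 7 8
G : 0 1 2 3 0 1 2 3 0
G_B(8) = 0.
Combined Grundy value = 2 ⊕ 0 = 2.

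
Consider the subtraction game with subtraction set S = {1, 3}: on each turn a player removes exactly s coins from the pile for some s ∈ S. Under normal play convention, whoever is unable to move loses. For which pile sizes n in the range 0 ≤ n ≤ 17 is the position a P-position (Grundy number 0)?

n :  0  1  2  3  4  5  6  7  8  9 10 11 12 13 14 15 16 17
G :  0  1  0  1  0  1  0  1  0  1  0  1  0  1  0  1  0  1
P-positions are exactly the n with G(n) = 0.

0, 2, 4, 6, 8, 10, 12, 14, 16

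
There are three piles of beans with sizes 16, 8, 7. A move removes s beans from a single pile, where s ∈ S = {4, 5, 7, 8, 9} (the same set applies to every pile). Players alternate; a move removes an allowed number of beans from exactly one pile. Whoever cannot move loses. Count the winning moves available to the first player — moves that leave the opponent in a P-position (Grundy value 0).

2

All piles use S = {4, 5, 7, 8, 9}:
G(0) = 0
G(1) = mex{} = 0
G(2) = mex{} = 0
G(3) = mex{} = 0
G(4) = mex{0} = 1
G(5) = mex{0,0} = 1
G(6) = mex{0,0} = 1
G(7) = mex{0,0,0} = 1
G(8) = mex{1,0,0,0} = 2
G(9) = mex{1,1,0,0,0} = 2
G(10) = mex{1,1,0,0,0} = 2
G(11) = mex{1,1,1,0,0} = 2
G(12) = mex{2,1,1,1,0} = 3
G(13) = mex{2,2,1,1,1} = 0
G(14) = mex{2,2,1,1,1} = 0
G(15) = mex{2,2,2,1,1} = 0
G(16) = mex{3,2,2,2,1} = 0
Pile A: G(16) = 0.
Pile B: G(8) = 2.
Pile C: G(7) = 1.
Combined Grundy value = 0 ⊕ 2 ⊕ 1 = 3.
A winning move leaves total XOR = 0, i.e. changes one component's Grundy value g to g ⊕ X where X is the current total.
Pile A: need g' = 0⊕3 = 3. Options: 16−4→G=3, 16−5→G=2, 16−7→G=2, 16−8→G=2, 16−9→G=1. Hits: 1.
Pile B: need g' = 2⊕3 = 1. Options: 8−4→G=1, 8−5→G=0, 8−7→G=0, 8−8→G=0. Hits: 1.
Pile C: need g' = 1⊕3 = 2. Options: 7−4→G=0, 7−5→G=0, 7−7→G=0. Hits: 0.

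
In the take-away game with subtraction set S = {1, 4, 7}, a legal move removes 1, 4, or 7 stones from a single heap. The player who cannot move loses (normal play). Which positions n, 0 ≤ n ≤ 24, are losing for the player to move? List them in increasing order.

0, 2, 5, 8, 10, 13, 16, 18, 21, 24

n :  0  1  2  3  4  5  6  7  8  9 10 11 12 13 14 15 16 17 18 19 20 21 22 23 24
G :  0  1  0  1  2  0  1  2  0  1  0  1  2  0  1  2  0  1  0  1  2  0  1  2  0
P-positions are exactly the n with G(n) = 0.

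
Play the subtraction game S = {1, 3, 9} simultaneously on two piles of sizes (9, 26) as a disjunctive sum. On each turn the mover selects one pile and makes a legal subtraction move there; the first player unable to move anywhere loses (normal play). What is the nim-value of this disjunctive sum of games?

1

All piles use S = {1, 3, 9}:
G(0) = 0
G(1) = mex{0} = 1
G(2) = mex{1} = 0
G(3) = mex{0,0} = 1
G(4) = mex{1,1} = 0
G(5) = mex{0,0} = 1
G(6) = mex{1,1} = 0
G(7) = mex{0,0} = 1
G(8) = mex{1,1} = 0
G(9) = mex{0,0,0} = 1
G(10) = mex{1,1,1} = 0
G(11) = mex{0,0,0} = 1
G(12) = mex{1,1,1} = 0
G(13) = mex{0,0,0} = 1
G(14) = mex{1,1,1} = 0
G(15) = mex{0,0,0} = 1
G(16) = mex{1,1,1} = 0
G(17) = mex{0,0,0} = 1
G(18) = mex{1,1,1} = 0
G(19) = mex{0,0,0} = 1
G(20) = mex{1,1,1} = 0
G(21) = mex{0,0,0} = 1
G(22) = mex{1,1,1} = 0
G(23) = mex{0,0,0} = 1
G(24) = mex{1,1,1} = 0
G(25) = mex{0,0,0} = 1
G(26) = mex{1,1,1} = 0
Pile A: G(9) = 1.
Pile B: G(26) = 0.
Combined Grundy value = 1 ⊕ 0 = 1.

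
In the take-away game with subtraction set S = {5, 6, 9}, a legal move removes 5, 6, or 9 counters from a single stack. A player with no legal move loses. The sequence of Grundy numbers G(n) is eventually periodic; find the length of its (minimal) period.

14

G(0) = 0
G(1) = mex{} = 0
G(2) = mex{} = 0
G(3) = mex{} = 0
G(4) = mex{} = 0
G(5) = mex{0} = 1
G(6) = mex{0,0} = 1
G(7) = mex{0,0} = 1
G(8) = mex{0,0} = 1
G(9) = mex{0,0,0} = 1
G(10) = mex{1,0,0} = 2
G(11) = mex{1,1,0} = 2
G(12) = mex{1,1,0} = 2
G(13) = mex{1,1,0} = 2
G(14) = mex{1,1,1} = 0
G(15) = mex{2,1,1} = 0
G(16) = mex{2,2,1} = 0
G(17) = mex{2,2,1} = 0
G(18) = mex{2,2,1} = 0
G(19) = mex{0,2,2} = 1
G(20) = mex{0,0,2} = 1
G(21) = mex{0,0,2} = 1
G(22) = mex{0,0,2} = 1
G(23) = mex{0,0,0} = 1
G(24) = mex{1,0,0} = 2
G(25) = mex{1,1,0} = 2
G(26) = mex{1,1,0} = 2
G(27) = mex{1,1,0} = 2
G(28) = mex{1,1,1} = 0
G(29) = mex{2,1,1} = 0
G(n+14) = G(n) holds for n = 0,…,8 (a full window of length max(S) = 9), so the sequence is purely periodic with period 14.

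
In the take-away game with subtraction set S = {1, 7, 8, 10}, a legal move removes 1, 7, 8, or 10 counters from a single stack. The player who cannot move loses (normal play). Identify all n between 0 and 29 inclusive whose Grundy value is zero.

n :  0  1  2  3  4  5  6  7  8  9 10 11 12 13 14 15 16 17 18 19 20 21 22 23 24 25 26 27 28 29
G :  0  1  0  1  0  1  0  1  2  3  2  3  2  3  2  0  1  0  1  0  1  0  1  2  3  2  3  2  3  2
P-positions are exactly the n with G(n) = 0.

0, 2, 4, 6, 15, 17, 19, 21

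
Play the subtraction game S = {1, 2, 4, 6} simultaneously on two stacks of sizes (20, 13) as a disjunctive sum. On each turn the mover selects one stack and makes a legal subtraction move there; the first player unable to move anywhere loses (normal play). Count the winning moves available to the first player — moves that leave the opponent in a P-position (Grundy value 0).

3

All stacks use S = {1, 2, 4, 6}:
G(0) = 0
G(1) = mex{0} = 1
G(2) = mex{1,0} = 2
G(3) = mex{2,1} = 0
G(4) = mex{0,2,0} = 1
G(5) = mex{1,0,1} = 2
G(6) = mex{2,1,2,0} = 3
G(7) = mex{3,2,0,1} = 4
G(8) = mex{4,3,1,2} = 0
G(9) = mex{0,4,2,0} = 1
G(10) = mex{1,0,3,1} = 2
G(11) = mex{2,1,4,2} = 0
G(12) = mex{0,2,0,3} = 1
G(13) = mex{1,0,1,4} = 2
G(14) = mex{2,1,2,0} = 3
G(15) = mex{3,2,0,1} = 4
G(16) = mex{4,3,1,2} = 0
G(17) = mex{0,4,2,0} = 1
G(18) = mex{1,0,3,1} = 2
G(19) = mex{2,1,4,2} = 0
G(20) = mex{0,2,0,3} = 1
Stack A: G(20) = 1.
Stack B: G(13) = 2.
Combined Grundy value = 1 ⊕ 2 = 3.
A winning move leaves total XOR = 0, i.e. changes one component's Grundy value g to g ⊕ X where X is the current total.
Stack A: need g' = 1⊕3 = 2. Options: 20−1→G=0, 20−2→G=2, 20−4→G=0, 20−6→G=3. Hits: 1.
Stack B: need g' = 2⊕3 = 1. Options: 13−1→G=1, 13−2→G=0, 13−4→G=1, 13−6→G=4. Hits: 2.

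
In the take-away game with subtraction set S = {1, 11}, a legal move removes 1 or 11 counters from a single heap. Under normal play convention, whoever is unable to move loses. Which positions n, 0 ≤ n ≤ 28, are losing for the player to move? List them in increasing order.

G(0) = 0
G(1) = mex{0} = 1
G(2) = mex{1} = 0
G(3) = mex{0} = 1
G(4) = mex{1} = 0
G(5) = mex{0} = 1
G(6) = mex{1} = 0
G(7) = mex{0} = 1
G(8) = mex{1} = 0
G(9) = mex{0} = 1
G(10) = mex{1} = 0
G(11) = mex{0,0} = 1
G(12) = mex{1,1} = 0
G(13) = mex{0,0} = 1
G(14) = mex{1,1} = 0
G(15) = mex{0,0} = 1
G(16) = mex{1,1} = 0
G(17) = mex{0,0} = 1
G(18) = mex{1,1} = 0
G(19) = mex{0,0} = 1
G(20) = mex{1,1} = 0
G(21) = mex{0,0} = 1
G(22) = mex{1,1} = 0
G(23) = mex{0,0} = 1
G(24) = mex{1,1} = 0
G(25) = mex{0,0} = 1
G(26) = mex{1,1} = 0
G(27) = mex{0,0} = 1
G(28) = mex{1,1} = 0
P-positions are exactly the n with G(n) = 0.

0, 2, 4, 6, 8, 10, 12, 14, 16, 18, 20, 22, 24, 26, 28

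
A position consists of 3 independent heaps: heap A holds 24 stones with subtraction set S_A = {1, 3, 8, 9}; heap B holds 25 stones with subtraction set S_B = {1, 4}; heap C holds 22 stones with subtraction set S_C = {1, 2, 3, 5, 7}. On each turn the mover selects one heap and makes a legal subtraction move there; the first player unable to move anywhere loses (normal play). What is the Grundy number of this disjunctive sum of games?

0

Heap A, S = {1, 3, 8, 9}:
n :  0  1  2  3  4  5  6  7  8  9 10 11 12 13 14 15 16 17 18 19 20 21 22 23 24
G :  0  1  0  1  0  1  0  1  2  3  2  3  2  3  2  3  0  1  0  1  0  1  0  1  2
G_A(24) = 2.
Heap B, S = {1, 4}:
G(0) = 0
G(1) = mex{0} = 1
G(2) = mex{1} = 0
G(3) = mex{0} = 1
G(4) = mex{1,0} = 2
G(5) = mex{2,1} = 0
G(6) = mex{0,0} = 1
G(7) = mex{1,1} = 0
G(8) = mex{0,2} = 1
G(9) = mex{1,0} = 2
G(10) = mex{2,1} = 0
G(11) = mex{0,0} = 1
G(12) = mex{1,1} = 0
G(13) = mex{0,2} = 1
G(14) = mex{1,0} = 2
G(15) = mex{2,1} = 0
G(16) = mex{0,0} = 1
G(17) = mex{1,1} = 0
G(18) = mex{0,2} = 1
G(19) = mex{1,0} = 2
G(20) = mex{2,1} = 0
G(21) = mex{0,0} = 1
G(22) = mex{1,1} = 0
G(23) = mex{0,2} = 1
G(24) = mex{1,0} = 2
G(25) = mex{2,1} = 0
G_B(25) = 0.
Heap C, S = {1, 2, 3, 5, 7}:
G(0) = 0
G(1) = mex{0} = 1
G(2) = mex{1,0} = 2
G(3) = mex{2,1,0} = 3
G(4) = mex{3,2,1} = 0
G(5) = mex{0,3,2,0} = 1
G(6) = mex{1,0,3,1} = 2
G(7) = mex{2,1,0,2,0} = 3
G(8) = mex{3,2,1,3,1} = 0
G(9) = mex{0,3,2,0,2} = 1
G(10) = mex{1,0,3,1,3} = 2
G(11) = mex{2,1,0,2,0} = 3
G(12) = mex{3,2,1,3,1} = 0
G(13) = mex{0,3,2,0,2} = 1
G(14) = mex{1,0,3,1,3} = 2
G(15) = mex{2,1,0,2,0} = 3
G(16) = mex{3,2,1,3,1} = 0
G(17) = mex{0,3,2,0,2} = 1
G(18) = mex{1,0,3,1,3} = 2
G(19) = mex{2,1,0,2,0} = 3
G(20) = mex{3,2,1,3,1} = 0
G(21) = mex{0,3,2,0,2} = 1
G(22) = mex{1,0,3,1,3} = 2
G_C(22) = 2.
Combined Grundy value = 2 ⊕ 0 ⊕ 2 = 0.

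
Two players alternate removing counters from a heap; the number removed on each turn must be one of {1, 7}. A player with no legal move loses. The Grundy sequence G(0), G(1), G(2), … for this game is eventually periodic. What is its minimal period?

2

n :  0  1  2  3  4  5  6  7  8  9 10 11 12 13 14
G :  0  1  0  1  0  1  0  1  0  1  0  1  0  1  0
G(n+2) = G(n) holds for n = 0,…,6 (a full window of length max(S) = 7), so the sequence is purely periodic with period 2.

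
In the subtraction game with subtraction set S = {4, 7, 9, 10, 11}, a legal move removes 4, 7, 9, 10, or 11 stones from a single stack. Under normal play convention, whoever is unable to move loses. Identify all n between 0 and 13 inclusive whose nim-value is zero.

0, 1, 2, 3

G(0) = 0
G(1) = mex{} = 0
G(2) = mex{} = 0
G(3) = mex{} = 0
G(4) = mex{0} = 1
G(5) = mex{0} = 1
G(6) = mex{0} = 1
G(7) = mex{0,0} = 1
G(8) = mex{1,0} = 2
G(9) = mex{1,0,0} = 2
G(10) = mex{1,0,0,0} = 2
G(11) = mex{1,1,0,0,0} = 2
G(12) = mex{2,1,0,0,0} = 3
G(13) = mex{2,1,1,0,0} = 3
P-positions are exactly the n with G(n) = 0.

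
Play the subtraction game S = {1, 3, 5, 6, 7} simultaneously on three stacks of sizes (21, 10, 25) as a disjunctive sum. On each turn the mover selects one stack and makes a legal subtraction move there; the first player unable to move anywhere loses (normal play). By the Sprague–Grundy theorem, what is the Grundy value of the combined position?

0

All stacks use S = {1, 3, 5, 6, 7}:
G(0) = 0
G(1) = mex{0} = 1
G(2) = mex{1} = 0
G(3) = mex{0,0} = 1
G(4) = mex{1,1} = 0
G(5) = mex{0,0,0} = 1
G(6) = mex{1,1,1,0} = 2
G(7) = mex{2,0,0,1,0} = 3
G(8) = mex{3,1,1,0,1} = 2
G(9) = mex{2,2,0,1,0} = 3
G(10) = mex{3,3,1,0,1} = 2
G(11) = mex{2,2,2,1,0} = 3
G(12) = mex{3,3,3,2,1} = 0
G(13) = mex{0,2,2,3,2} = 1
G(14) = mex{1,3,3,2,3} = 0
G(15) = mex{0,0,2,3,2} = 1
G(16) = mex{1,1,3,2,3} = 0
G(17) = mex{0,0,0,3,2} = 1
G(18) = mex{1,1,1,0,3} = 2
G(19) = mex{2,0,0,1,0} = 3
G(20) = mex{3,1,1,0,1} = 2
G(21) = mex{2,2,0,1,0} = 3
G(22) = mex{3,3,1,0,1} = 2
G(23) = mex{2,2,2,1,0} = 3
G(24) = mex{3,3,3,2,1} = 0
G(25) = mex{0,2,2,3,2} = 1
Stack A: G(21) = 3.
Stack B: G(10) = 2.
Stack C: G(25) = 1.
Combined Grundy value = 3 ⊕ 2 ⊕ 1 = 0.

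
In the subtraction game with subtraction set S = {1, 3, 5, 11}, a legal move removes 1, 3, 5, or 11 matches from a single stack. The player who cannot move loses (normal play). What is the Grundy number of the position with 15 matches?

1

G(0) = 0
G(1) = mex{0} = 1
G(2) = mex{1} = 0
G(3) = mex{0,0} = 1
G(4) = mex{1,1} = 0
G(5) = mex{0,0,0} = 1
G(6) = mex{1,1,1} = 0
G(7) = mex{0,0,0} = 1
G(8) = mex{1,1,1} = 0
G(9) = mex{0,0,0} = 1
G(10) = mex{1,1,1} = 0
G(11) = mex{0,0,0,0} = 1
G(12) = mex{1,1,1,1} = 0
G(13) = mex{0,0,0,0} = 1
G(14) = mex{1,1,1,1} = 0
G(15) = mex{0,0,0,0} = 1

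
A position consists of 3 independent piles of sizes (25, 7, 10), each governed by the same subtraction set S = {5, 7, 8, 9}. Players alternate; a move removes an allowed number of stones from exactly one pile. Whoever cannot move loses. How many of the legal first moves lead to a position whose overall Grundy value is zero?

All piles use S = {5, 7, 8, 9}:
G(0) = 0
G(1) = mex{} = 0
G(2) = mex{} = 0
G(3) = mex{} = 0
G(4) = mex{} = 0
G(5) = mex{0} = 1
G(6) = mex{0} = 1
G(7) = mex{0,0} = 1
G(8) = mex{0,0,0} = 1
G(9) = mex{0,0,0,0} = 1
G(10) = mex{1,0,0,0} = 2
G(11) = mex{1,0,0,0} = 2
G(12) = mex{1,1,0,0} = 2
G(13) = mex{1,1,1,0} = 2
G(14) = mex{1,1,1,1} = 0
G(15) = mex{2,1,1,1} = 0
G(16) = mex{2,1,1,1} = 0
G(17) = mex{2,2,1,1} = 0
G(18) = mex{2,2,2,1} = 0
G(19) = mex{0,2,2,2} = 1
G(20) = mex{0,2,2,2} = 1
G(21) = mex{0,0,2,2} = 1
G(22) = mex{0,0,0,2} = 1
G(23) = mex{0,0,0,0} = 1
G(24) = mex{1,0,0,0} = 2
G(25) = mex{1,0,0,0} = 2
Pile A: G(25) = 2.
Pile B: G(7) = 1.
Pile C: G(10) = 2.
Combined Grundy value = 2 ⊕ 1 ⊕ 2 = 1.
A winning move leaves total XOR = 0, i.e. changes one component's Grundy value g to g ⊕ X where X is the current total.
Pile A: need g' = 2⊕1 = 3. Options: 25−5→G=1, 25−7→G=0, 25−8→G=0, 25−9→G=0. Hits: 0.
Pile B: need g' = 1⊕1 = 0. Options: 7−5→G=0, 7−7→G=0. Hits: 2.
Pile C: need g' = 2⊕1 = 3. Options: 10−5→G=1, 10−7→G=0, 10−8→G=0, 10−9→G=0. Hits: 0.

2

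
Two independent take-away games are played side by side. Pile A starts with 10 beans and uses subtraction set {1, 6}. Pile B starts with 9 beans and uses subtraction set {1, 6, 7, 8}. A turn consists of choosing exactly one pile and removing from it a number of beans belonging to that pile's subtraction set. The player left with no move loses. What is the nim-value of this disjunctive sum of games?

Pile A, S = {1, 6}:
G(0) = 0
G(1) = mex{0} = 1
G(2) = mex{1} = 0
G(3) = mex{0} = 1
G(4) = mex{1} = 0
G(5) = mex{0} = 1
G(6) = mex{1,0} = 2
G(7) = mex{2,1} = 0
G(8) = mex{0,0} = 1
G(9) = mex{1,1} = 0
G(10) = mex{0,0} = 1
G_A(10) = 1.
Pile B, S = {1, 6, 7, 8}:
G(0) = 0
G(1) = mex{0} = 1
G(2) = mex{1} = 0
G(3) = mex{0} = 1
G(4) = mex{1} = 0
G(5) = mex{0} = 1
G(6) = mex{1,0} = 2
G(7) = mex{2,1,0} = 3
G(8) = mex{3,0,1,0} = 2
G(9) = mex{2,1,0,1} = 3
G_B(9) = 3.
Combined Grundy value = 1 ⊕ 3 = 2.

2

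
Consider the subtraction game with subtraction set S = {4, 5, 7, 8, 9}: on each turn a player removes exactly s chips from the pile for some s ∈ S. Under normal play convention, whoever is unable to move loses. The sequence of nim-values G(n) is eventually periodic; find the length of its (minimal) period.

n :  0  1  2  3  4  5  6  7  8  9 10 11 12 13 14 15 16 17 18 19 20 21 22 23 24 25 26 27
G :  0  0  0  0  1  1  1  1  2  2  2  2  3  0  0  0  0  1  1  1  1  2  2  2  2  3  0  0
G(n+13) = G(n) holds for n = 0,…,8 (a full window of length max(S) = 9), so the sequence is purely periodic with period 13.

13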